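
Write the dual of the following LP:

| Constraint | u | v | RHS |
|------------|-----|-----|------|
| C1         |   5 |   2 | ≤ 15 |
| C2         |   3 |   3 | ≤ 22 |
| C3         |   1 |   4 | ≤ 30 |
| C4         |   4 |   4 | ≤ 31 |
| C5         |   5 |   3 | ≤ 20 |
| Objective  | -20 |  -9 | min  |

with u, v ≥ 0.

Primal min cᵀx s.t. Ax ≤ b, x ≥ 0  →  Dual max −bᵀy s.t. Aᵀy ≥ −c, y ≥ 0.

Maximize: z = -15y1 - 22y2 - 30y3 - 31y4 - 20y5

Subject to:
  5y1 + 3y2 + y3 + 4y4 + 5y5 ≥ 20
  2y1 + 3y2 + 4y3 + 4y4 + 3y5 ≥ 9
  y1, y2, y3, y4, y5 ≥ 0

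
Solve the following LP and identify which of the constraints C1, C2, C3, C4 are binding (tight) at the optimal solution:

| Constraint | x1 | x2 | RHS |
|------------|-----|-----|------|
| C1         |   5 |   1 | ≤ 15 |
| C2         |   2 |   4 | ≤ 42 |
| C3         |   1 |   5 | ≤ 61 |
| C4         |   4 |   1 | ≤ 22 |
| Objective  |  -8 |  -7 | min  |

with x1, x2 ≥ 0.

At x1 = 1, x2 = 10, compute slack b - a·x for each constraint:
  C1: 15 − 15 = 0  (binding)
  C2: 42 − 42 = 0  (binding)
  C3: 61 − 51 = 10  (slack)
  C4: 22 − 14 = 8  (slack)

Optimal: x1 = 1, x2 = 10
Binding: C1, C2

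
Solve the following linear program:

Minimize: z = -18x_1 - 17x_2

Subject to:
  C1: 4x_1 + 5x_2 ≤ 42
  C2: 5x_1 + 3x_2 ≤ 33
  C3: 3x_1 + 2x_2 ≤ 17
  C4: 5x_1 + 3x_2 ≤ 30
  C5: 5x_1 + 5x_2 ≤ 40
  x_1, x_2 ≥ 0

Evaluate the objective at each vertex of the feasible region:
  z(0, 0) = 0
  z(5.667, 0) = -102
  z(1, 7) = -137  ←
  z(0, 8) = -136
The minimum is at x_1 = 1, x_2 = 7.

x_1 = 1, x_2 = 7, z = -137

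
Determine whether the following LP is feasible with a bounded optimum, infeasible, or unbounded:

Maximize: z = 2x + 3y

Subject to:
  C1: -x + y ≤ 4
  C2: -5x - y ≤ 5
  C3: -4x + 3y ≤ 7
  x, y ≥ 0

Unbounded (objective can increase without bound)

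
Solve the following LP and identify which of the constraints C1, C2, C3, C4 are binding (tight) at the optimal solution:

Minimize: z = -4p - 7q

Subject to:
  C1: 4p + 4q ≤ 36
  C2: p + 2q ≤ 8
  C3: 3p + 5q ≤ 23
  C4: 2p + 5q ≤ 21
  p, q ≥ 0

At p = 6, q = 1, compute slack b - a·x for each constraint:
  C1: 36 − 28 = 8  (slack)
  C2: 8 − 8 = 0  (binding)
  C3: 23 − 23 = 0  (binding)
  C4: 21 − 17 = 4  (slack)

Optimal: p = 6, q = 1
Binding: C2, C3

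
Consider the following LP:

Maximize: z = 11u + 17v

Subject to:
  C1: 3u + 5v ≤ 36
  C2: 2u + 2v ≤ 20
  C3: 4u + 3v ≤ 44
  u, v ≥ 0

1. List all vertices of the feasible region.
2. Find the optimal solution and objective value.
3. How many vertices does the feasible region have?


1. (0, 0), (10, 0), (7, 3), (0, 7.2)
2. u = 7, v = 3, z = 128
3. 4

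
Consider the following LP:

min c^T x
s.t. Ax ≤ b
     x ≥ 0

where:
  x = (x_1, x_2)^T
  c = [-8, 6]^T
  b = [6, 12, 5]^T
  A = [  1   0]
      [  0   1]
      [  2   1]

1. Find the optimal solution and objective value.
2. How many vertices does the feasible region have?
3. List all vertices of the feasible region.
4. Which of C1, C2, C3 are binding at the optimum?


1. x_1 = 2.5, x_2 = 0, z = -20
2. 3
3. (0, 0), (2.5, 0), (0, 5)
4. C3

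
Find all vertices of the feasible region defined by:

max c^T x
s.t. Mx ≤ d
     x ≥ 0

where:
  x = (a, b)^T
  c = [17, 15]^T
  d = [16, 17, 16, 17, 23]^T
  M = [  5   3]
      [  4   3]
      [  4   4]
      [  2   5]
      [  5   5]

(0, 0), (3.2, 0), (2, 2), (1, 3), (0, 3.4)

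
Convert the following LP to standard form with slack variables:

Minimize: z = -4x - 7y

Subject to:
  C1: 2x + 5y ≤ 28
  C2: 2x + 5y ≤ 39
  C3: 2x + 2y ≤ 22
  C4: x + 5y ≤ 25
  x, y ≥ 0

min z = -4x - 7y

s.t.
  2x + 5y + s1 = 28
  2x + 5y + s2 = 39
  2x + 2y + s3 = 22
  x + 5y + s4 = 25
  x, y, s1, s2, s3, s4 ≥ 0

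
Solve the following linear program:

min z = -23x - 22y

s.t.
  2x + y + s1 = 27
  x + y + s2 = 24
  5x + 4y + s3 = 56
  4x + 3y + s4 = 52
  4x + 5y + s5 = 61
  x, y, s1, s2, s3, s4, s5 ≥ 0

Evaluate the objective at each vertex of the feasible region:
  z(0, 0) = 0
  z(11.2, 0) = -257.6
  z(4, 9) = -290  ←
  z(0, 12.2) = -268.4
The minimum is at x = 4, y = 9.

x = 4, y = 9, z = -290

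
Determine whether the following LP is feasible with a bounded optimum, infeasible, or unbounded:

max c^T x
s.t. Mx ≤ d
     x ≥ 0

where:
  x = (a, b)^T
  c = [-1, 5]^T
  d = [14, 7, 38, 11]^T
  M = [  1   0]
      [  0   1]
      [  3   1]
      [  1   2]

Feasible with a bounded optimal solution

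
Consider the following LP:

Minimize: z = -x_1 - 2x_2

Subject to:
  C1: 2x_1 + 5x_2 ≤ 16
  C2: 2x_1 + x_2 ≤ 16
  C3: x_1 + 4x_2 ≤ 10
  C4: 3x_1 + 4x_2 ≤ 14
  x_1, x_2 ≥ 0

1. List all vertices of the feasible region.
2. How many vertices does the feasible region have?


1. (0, 0), (4.667, 0), (2, 2), (0, 2.5)
2. 4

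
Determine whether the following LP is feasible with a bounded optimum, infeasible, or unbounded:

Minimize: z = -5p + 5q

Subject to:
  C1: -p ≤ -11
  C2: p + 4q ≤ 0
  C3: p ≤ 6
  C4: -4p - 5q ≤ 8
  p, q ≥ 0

Infeasible (no feasible solution exists)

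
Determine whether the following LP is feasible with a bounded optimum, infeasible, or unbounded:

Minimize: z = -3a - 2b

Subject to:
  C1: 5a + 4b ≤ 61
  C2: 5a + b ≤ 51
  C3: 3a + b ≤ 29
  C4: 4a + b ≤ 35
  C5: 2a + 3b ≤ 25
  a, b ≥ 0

Feasible with a bounded optimal solution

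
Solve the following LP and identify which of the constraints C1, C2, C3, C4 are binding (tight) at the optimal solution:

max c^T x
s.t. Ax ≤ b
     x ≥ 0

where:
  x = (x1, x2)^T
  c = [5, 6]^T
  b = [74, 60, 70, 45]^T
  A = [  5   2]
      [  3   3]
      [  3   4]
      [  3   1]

At x1 = 10, x2 = 10, compute slack b - a·x for each constraint:
  C1: 74 − 70 = 4  (slack)
  C2: 60 − 60 = 0  (binding)
  C3: 70 − 70 = 0  (binding)
  C4: 45 − 40 = 5  (slack)

Optimal: x1 = 10, x2 = 10
Binding: C2, C3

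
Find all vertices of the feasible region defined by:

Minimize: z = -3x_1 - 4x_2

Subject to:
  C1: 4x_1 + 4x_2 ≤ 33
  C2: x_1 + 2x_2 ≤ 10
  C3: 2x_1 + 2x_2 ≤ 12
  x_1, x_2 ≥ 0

(0, 0), (6, 0), (2, 4), (0, 5)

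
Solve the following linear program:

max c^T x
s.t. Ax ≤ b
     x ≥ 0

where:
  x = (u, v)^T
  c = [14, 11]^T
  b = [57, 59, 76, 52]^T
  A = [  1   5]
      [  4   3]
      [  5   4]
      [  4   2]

Evaluate the objective at each vertex of the feasible region:
  z(0, 0) = 0
  z(13, 0) = 182
  z(9.5, 7) = 210
  z(8, 9) = 211  ←
  z(7.238, 9.952) = 210.8
  z(0, 11.4) = 125.4
The maximum is at u = 8, v = 9.

u = 8, v = 9, z = 211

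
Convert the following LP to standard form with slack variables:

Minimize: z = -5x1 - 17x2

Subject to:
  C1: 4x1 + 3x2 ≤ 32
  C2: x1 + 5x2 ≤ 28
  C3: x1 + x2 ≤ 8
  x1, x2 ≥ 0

min z = -5x1 - 17x2

s.t.
  4x1 + 3x2 + s1 = 32
  x1 + 5x2 + s2 = 28
  x1 + x2 + s3 = 8
  x1, x2, s1, s2, s3 ≥ 0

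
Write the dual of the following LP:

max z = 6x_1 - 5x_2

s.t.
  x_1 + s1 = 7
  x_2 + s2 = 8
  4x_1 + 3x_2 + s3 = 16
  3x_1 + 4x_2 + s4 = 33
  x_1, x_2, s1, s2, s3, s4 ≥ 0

Primal max cᵀx s.t. Ax ≤ b, x ≥ 0  →  Dual min bᵀy s.t. Aᵀy ≥ c, y ≥ 0.

Minimize: z = 7y1 + 8y2 + 16y3 + 33y4

Subject to:
  y1 + 4y3 + 3y4 ≥ 6
  y2 + 3y3 + 4y4 ≥ -5
  y1, y2, y3, y4 ≥ 0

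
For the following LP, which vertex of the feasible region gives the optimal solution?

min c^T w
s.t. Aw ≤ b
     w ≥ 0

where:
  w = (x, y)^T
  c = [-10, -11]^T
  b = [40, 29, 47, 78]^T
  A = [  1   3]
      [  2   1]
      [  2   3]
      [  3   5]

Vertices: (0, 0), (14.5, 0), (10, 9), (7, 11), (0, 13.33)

Evaluate the objective at each vertex of the feasible region:
  z(0, 0) = 0
  z(14.5, 0) = -145
  z(10, 9) = -199  ←
  z(7, 11) = -191
  z(0, 13.33) = -146.7
The minimum is at x = 10, y = 9.

(10, 9)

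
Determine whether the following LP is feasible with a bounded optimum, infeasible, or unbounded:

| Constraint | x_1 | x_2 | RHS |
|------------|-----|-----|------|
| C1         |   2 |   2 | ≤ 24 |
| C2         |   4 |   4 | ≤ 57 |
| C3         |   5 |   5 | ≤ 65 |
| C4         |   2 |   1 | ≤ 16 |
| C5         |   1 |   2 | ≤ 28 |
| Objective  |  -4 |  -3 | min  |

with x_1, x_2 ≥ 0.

Feasible with a bounded optimal solution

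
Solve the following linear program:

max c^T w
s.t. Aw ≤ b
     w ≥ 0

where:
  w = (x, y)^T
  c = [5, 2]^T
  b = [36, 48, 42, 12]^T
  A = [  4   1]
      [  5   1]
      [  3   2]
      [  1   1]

Evaluate the objective at each vertex of the feasible region:
  z(0, 0) = 0
  z(9, 0) = 45
  z(8, 4) = 48  ←
  z(0, 12) = 24
The maximum is at x = 8, y = 4.

x = 8, y = 4, z = 48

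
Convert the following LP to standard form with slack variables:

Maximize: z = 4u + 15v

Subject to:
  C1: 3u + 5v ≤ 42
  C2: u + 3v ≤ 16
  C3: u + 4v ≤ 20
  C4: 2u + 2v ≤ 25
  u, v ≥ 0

max z = 4u + 15v

s.t.
  3u + 5v + s1 = 42
  u + 3v + s2 = 16
  u + 4v + s3 = 20
  2u + 2v + s4 = 25
  u, v, s1, s2, s3, s4 ≥ 0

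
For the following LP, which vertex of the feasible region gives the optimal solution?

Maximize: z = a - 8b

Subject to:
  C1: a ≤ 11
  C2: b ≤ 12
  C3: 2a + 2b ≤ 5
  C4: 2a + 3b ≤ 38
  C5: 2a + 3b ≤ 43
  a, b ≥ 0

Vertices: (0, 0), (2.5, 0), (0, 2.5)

Evaluate the objective at each vertex of the feasible region:
  z(0, 0) = 0
  z(2.5, 0) = 2.5  ←
  z(0, 2.5) = -20
The maximum is at a = 2.5, b = 0.

(2.5, 0)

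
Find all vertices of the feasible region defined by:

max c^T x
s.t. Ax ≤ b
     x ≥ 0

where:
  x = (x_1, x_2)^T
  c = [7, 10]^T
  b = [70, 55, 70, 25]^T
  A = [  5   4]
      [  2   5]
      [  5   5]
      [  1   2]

(0, 0), (14, 0), (5, 9), (0, 11)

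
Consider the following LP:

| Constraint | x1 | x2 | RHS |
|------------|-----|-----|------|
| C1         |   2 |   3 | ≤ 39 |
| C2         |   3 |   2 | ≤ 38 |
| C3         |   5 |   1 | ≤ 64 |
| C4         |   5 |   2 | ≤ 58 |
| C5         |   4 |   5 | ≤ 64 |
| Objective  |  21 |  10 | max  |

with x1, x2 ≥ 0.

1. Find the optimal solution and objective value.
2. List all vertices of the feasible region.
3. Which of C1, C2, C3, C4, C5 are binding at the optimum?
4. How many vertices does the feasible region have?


1. x1 = 10, x2 = 4, z = 250
2. (0, 0), (11.6, 0), (10, 4), (8.857, 5.714), (0, 12.8)
3. C2, C4
4. 5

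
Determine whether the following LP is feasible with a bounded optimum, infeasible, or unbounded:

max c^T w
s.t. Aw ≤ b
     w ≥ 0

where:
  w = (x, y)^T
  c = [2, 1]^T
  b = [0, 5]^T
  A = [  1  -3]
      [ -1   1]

Unbounded (objective can increase without bound)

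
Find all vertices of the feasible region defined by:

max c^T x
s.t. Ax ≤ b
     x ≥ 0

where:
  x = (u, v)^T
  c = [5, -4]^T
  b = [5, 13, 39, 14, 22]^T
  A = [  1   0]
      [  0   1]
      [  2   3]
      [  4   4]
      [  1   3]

(0, 0), (3.5, 0), (0, 3.5)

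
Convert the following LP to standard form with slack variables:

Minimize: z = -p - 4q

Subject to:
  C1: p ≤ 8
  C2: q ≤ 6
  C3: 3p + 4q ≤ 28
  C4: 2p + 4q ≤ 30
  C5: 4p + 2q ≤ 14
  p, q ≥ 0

min z = -p - 4q

s.t.
  p + s1 = 8
  q + s2 = 6
  3p + 4q + s3 = 28
  2p + 4q + s4 = 30
  4p + 2q + s5 = 14
  p, q, s1, s2, s3, s4, s5 ≥ 0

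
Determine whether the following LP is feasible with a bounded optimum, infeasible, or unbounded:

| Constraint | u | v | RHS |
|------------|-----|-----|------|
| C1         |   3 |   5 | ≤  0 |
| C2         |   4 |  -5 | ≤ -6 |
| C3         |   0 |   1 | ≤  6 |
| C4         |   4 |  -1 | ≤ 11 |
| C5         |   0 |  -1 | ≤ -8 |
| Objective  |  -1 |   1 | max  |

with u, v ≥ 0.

Infeasible (no feasible solution exists)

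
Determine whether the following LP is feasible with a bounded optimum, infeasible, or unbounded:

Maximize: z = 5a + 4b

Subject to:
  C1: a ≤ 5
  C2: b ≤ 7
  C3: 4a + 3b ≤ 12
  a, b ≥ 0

Feasible with a bounded optimal solution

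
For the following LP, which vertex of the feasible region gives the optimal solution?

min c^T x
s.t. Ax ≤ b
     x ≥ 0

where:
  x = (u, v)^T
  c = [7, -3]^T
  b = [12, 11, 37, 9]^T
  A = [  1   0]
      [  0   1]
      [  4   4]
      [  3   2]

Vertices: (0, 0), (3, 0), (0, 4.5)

Evaluate the objective at each vertex of the feasible region:
  z(0, 0) = 0
  z(3, 0) = 21
  z(0, 4.5) = -13.5  ←
The minimum is at u = 0, v = 4.5.

(0, 4.5)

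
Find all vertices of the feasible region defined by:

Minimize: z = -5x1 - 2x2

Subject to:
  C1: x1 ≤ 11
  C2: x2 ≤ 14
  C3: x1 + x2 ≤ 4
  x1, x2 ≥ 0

(0, 0), (4, 0), (0, 4)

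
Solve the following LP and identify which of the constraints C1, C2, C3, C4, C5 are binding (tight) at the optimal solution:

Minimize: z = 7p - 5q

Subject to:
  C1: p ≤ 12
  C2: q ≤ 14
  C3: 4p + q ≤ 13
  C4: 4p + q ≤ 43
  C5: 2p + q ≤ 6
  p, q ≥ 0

At p = 0, q = 6, compute slack b - a·x for each constraint:
  C1: 12 − 0 = 12  (slack)
  C2: 14 − 6 = 8  (slack)
  C3: 13 − 6 = 7  (slack)
  C4: 43 − 6 = 37  (slack)
  C5: 6 − 6 = 0  (binding)

Optimal: p = 0, q = 6
Binding: C5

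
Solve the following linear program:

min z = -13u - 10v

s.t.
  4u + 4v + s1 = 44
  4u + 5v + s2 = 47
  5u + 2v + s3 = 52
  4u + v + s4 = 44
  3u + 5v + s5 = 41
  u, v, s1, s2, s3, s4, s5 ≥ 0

Evaluate the objective at each vertex of the feasible region:
  z(0, 0) = 0
  z(10.4, 0) = -135.2
  z(10, 1) = -140  ←
  z(8, 3) = -134
  z(6, 4.6) = -124
  z(0, 8.2) = -82
The minimum is at u = 10, v = 1.

u = 10, v = 1, z = -140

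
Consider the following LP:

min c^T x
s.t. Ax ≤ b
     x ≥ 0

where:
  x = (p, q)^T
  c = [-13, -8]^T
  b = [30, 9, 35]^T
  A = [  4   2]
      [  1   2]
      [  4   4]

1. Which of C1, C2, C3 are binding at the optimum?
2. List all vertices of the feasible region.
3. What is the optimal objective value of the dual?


1. C1, C2
2. (0, 0), (7.5, 0), (7, 1), (0, 4.5)
3. -99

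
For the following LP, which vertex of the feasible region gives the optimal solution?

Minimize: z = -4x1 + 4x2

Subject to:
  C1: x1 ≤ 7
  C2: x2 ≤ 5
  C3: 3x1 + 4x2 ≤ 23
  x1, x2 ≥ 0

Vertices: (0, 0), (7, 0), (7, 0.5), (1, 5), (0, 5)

Evaluate the objective at each vertex of the feasible region:
  z(0, 0) = 0
  z(7, 0) = -28  ←
  z(7, 0.5) = -26
  z(1, 5) = 16
  z(0, 5) = 20
The minimum is at x1 = 7, x2 = 0.

(7, 0)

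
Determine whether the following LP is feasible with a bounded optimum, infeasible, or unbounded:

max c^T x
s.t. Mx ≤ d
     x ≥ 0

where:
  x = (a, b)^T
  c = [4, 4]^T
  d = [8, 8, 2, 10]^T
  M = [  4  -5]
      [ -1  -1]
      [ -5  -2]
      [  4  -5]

Unbounded (objective can increase without bound)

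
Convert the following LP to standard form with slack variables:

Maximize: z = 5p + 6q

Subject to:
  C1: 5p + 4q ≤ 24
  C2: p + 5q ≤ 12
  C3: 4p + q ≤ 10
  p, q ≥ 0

max z = 5p + 6q

s.t.
  5p + 4q + s1 = 24
  p + 5q + s2 = 12
  4p + q + s3 = 10
  p, q, s1, s2, s3 ≥ 0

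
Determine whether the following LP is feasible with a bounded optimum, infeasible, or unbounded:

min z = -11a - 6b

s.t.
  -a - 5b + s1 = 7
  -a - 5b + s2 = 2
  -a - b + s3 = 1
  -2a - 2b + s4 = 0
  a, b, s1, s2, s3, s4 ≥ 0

Unbounded (objective can decrease without bound)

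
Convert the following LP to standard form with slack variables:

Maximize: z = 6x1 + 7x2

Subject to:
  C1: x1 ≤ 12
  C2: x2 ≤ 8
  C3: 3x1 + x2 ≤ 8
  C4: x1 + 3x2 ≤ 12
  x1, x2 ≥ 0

max z = 6x1 + 7x2

s.t.
  x1 + s1 = 12
  x2 + s2 = 8
  3x1 + x2 + s3 = 8
  x1 + 3x2 + s4 = 12
  x1, x2, s1, s2, s3, s4 ≥ 0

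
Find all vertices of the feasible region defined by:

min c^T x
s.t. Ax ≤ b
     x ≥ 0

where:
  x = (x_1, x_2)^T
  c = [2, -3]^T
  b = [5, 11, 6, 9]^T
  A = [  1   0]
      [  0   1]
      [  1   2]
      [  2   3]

(0, 0), (4.5, 0), (0, 3)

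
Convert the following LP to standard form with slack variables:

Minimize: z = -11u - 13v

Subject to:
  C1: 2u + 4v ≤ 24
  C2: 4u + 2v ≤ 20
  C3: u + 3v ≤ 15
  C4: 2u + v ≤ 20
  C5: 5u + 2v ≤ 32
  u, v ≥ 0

min z = -11u - 13v

s.t.
  2u + 4v + s1 = 24
  4u + 2v + s2 = 20
  u + 3v + s3 = 15
  2u + v + s4 = 20
  5u + 2v + s5 = 32
  u, v, s1, s2, s3, s4, s5 ≥ 0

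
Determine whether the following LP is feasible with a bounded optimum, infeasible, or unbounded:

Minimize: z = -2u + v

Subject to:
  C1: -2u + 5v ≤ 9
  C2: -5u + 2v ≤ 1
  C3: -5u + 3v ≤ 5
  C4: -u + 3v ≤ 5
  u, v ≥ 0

Unbounded (objective can decrease without bound)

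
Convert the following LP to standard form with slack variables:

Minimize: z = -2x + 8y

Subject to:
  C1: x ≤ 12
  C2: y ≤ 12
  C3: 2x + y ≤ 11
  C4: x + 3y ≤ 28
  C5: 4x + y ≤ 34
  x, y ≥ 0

min z = -2x + 8y

s.t.
  x + s1 = 12
  y + s2 = 12
  2x + y + s3 = 11
  x + 3y + s4 = 28
  4x + y + s5 = 34
  x, y, s1, s2, s3, s4, s5 ≥ 0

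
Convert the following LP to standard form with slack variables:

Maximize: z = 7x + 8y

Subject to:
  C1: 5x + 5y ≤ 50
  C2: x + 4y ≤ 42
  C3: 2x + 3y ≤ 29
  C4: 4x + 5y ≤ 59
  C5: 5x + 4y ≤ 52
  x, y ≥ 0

max z = 7x + 8y

s.t.
  5x + 5y + s1 = 50
  x + 4y + s2 = 42
  2x + 3y + s3 = 29
  4x + 5y + s4 = 59
  5x + 4y + s5 = 52
  x, y, s1, s2, s3, s4, s5 ≥ 0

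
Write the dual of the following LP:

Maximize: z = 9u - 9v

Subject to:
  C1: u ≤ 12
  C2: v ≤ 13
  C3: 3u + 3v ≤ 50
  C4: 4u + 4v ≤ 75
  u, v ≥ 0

Primal max cᵀx s.t. Ax ≤ b, x ≥ 0  →  Dual min bᵀy s.t. Aᵀy ≥ c, y ≥ 0.

Minimize: z = 12y1 + 13y2 + 50y3 + 75y4

Subject to:
  y1 + 3y3 + 4y4 ≥ 9
  y2 + 3y3 + 4y4 ≥ -9
  y1, y2, y3, y4 ≥ 0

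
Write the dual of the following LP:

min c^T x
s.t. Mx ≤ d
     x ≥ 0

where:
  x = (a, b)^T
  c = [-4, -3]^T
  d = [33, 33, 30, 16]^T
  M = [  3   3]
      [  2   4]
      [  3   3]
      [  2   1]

Primal min cᵀx s.t. Ax ≤ b, x ≥ 0  →  Dual max −bᵀy s.t. Aᵀy ≥ −c, y ≥ 0.

Maximize: z = -33y1 - 33y2 - 30y3 - 16y4

Subject to:
  3y1 + 2y2 + 3y3 + 2y4 ≥ 4
  3y1 + 4y2 + 3y3 + y4 ≥ 3
  y1, y2, y3, y4 ≥ 0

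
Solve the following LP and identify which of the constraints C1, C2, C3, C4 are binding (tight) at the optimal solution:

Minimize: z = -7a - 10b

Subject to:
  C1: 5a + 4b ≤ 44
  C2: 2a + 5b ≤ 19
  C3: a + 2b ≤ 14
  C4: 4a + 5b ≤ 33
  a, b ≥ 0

At a = 7, b = 1, compute slack b - a·x for each constraint:
  C1: 44 − 39 = 5  (slack)
  C2: 19 − 19 = 0  (binding)
  C3: 14 − 9 = 5  (slack)
  C4: 33 − 33 = 0  (binding)

Optimal: a = 7, b = 1
Binding: C2, C4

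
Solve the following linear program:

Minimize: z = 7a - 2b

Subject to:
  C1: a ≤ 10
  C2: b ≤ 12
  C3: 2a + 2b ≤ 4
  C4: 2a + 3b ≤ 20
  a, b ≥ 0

Evaluate the objective at each vertex of the feasible region:
  z(0, 0) = 0
  z(2, 0) = 14
  z(0, 2) = -4  ←
The minimum is at a = 0, b = 2.

a = 0, b = 2, z = -4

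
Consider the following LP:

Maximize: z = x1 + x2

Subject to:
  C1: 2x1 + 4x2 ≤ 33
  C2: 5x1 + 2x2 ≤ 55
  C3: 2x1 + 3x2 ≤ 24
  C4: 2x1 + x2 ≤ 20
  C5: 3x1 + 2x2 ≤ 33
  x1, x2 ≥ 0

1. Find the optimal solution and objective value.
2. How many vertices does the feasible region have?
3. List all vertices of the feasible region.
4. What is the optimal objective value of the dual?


1. x1 = 9, x2 = 2, z = 11
2. 4
3. (0, 0), (10, 0), (9, 2), (0, 8)
4. 11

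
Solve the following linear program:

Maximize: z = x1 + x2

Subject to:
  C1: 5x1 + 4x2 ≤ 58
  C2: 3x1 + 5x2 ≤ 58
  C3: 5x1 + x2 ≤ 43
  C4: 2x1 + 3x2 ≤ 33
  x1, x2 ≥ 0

Evaluate the objective at each vertex of the feasible region:
  z(0, 0) = 0
  z(8.6, 0) = 8.6
  z(7.6, 5) = 12.6
  z(6, 7) = 13  ←
  z(0, 11) = 11
The maximum is at x1 = 6, x2 = 7.

x1 = 6, x2 = 7, z = 13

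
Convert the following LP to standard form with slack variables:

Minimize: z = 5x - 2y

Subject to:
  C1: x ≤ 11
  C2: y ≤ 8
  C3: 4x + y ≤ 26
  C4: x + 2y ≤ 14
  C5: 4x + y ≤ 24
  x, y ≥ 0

min z = 5x - 2y

s.t.
  x + s1 = 11
  y + s2 = 8
  4x + y + s3 = 26
  x + 2y + s4 = 14
  4x + y + s5 = 24
  x, y, s1, s2, s3, s4, s5 ≥ 0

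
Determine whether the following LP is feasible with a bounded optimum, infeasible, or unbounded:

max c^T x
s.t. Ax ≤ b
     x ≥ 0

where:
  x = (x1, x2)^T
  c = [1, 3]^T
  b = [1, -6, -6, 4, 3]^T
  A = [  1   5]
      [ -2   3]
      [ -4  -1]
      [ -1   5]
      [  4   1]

Infeasible (no feasible solution exists)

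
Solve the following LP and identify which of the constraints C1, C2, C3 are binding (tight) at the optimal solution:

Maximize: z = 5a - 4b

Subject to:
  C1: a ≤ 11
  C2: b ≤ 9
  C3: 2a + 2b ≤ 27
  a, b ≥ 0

At a = 11, b = 0, compute slack b - a·x for each constraint:
  C1: 11 − 11 = 0  (binding)
  C2: 9 − 0 = 9  (slack)
  C3: 27 − 22 = 5  (slack)

Optimal: a = 11, b = 0
Binding: C1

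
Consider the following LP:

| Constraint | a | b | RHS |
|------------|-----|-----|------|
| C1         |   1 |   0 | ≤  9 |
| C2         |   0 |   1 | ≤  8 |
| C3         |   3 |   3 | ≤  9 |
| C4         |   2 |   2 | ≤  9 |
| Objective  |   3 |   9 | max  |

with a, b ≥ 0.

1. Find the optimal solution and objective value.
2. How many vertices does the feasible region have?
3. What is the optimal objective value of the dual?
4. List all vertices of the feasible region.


1. a = 0, b = 3, z = 27
2. 3
3. 27
4. (0, 0), (3, 0), (0, 3)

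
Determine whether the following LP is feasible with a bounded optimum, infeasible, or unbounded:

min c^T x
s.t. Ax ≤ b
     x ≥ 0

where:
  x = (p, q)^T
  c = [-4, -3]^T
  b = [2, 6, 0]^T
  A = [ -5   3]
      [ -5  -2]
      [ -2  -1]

Unbounded (objective can decrease without bound)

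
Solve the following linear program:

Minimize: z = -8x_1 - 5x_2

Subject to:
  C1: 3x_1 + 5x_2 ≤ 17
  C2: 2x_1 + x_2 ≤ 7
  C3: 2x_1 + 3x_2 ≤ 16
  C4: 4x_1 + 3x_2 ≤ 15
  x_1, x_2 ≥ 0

Evaluate the objective at each vertex of the feasible region:
  z(0, 0) = 0
  z(3.5, 0) = -28
  z(3, 1) = -29  ←
  z(2.182, 2.091) = -27.91
  z(0, 3.4) = -17
The minimum is at x_1 = 3, x_2 = 1.

x_1 = 3, x_2 = 1, z = -29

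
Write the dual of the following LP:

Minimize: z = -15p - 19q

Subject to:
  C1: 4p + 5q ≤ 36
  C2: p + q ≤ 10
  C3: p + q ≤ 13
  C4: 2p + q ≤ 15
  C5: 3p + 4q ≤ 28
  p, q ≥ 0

Primal min cᵀx s.t. Ax ≤ b, x ≥ 0  →  Dual max −bᵀy s.t. Aᵀy ≥ −c, y ≥ 0.

Maximize: z = -36y1 - 10y2 - 13y3 - 15y4 - 28y5

Subject to:
  4y1 + y2 + y3 + 2y4 + 3y5 ≥ 15
  5y1 + y2 + y3 + y4 + 4y5 ≥ 19
  y1, y2, y3, y4, y5 ≥ 0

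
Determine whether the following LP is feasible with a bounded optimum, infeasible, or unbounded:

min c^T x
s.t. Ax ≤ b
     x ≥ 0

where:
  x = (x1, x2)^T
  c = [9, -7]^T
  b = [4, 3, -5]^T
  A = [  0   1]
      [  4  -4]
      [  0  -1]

Infeasible (no feasible solution exists)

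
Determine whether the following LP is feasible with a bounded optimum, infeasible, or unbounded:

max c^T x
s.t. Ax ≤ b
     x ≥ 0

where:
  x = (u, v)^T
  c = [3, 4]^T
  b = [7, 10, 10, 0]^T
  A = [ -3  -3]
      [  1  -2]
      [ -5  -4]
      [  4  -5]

Unbounded (objective can increase without bound)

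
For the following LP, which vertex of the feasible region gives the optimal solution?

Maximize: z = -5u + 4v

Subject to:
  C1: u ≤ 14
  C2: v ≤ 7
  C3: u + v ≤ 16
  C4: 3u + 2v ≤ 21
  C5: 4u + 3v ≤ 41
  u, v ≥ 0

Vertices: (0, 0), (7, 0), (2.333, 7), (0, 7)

Evaluate the objective at each vertex of the feasible region:
  z(0, 0) = 0
  z(7, 0) = -35
  z(2.333, 7) = 16.33
  z(0, 7) = 28  ←
The maximum is at u = 0, v = 7.

(0, 7)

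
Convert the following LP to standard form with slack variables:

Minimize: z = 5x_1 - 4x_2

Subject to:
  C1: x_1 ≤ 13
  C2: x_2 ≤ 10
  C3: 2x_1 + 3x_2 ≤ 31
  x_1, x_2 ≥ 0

min z = 5x_1 - 4x_2

s.t.
  x_1 + s1 = 13
  x_2 + s2 = 10
  2x_1 + 3x_2 + s3 = 31
  x_1, x_2, s1, s2, s3 ≥ 0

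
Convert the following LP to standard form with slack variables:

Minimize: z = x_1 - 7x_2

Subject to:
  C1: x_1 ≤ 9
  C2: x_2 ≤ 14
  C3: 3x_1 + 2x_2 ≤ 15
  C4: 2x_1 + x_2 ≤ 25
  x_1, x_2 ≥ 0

min z = x_1 - 7x_2

s.t.
  x_1 + s1 = 9
  x_2 + s2 = 14
  3x_1 + 2x_2 + s3 = 15
  2x_1 + x_2 + s4 = 25
  x_1, x_2, s1, s2, s3, s4 ≥ 0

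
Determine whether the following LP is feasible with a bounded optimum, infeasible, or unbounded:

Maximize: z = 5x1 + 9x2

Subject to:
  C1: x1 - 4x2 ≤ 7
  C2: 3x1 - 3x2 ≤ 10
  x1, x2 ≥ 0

Unbounded (objective can increase without bound)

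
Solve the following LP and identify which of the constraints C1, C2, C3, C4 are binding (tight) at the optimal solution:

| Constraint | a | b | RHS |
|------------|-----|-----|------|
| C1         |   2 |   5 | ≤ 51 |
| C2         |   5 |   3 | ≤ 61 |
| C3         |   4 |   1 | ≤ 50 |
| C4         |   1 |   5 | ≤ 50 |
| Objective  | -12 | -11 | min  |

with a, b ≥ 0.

At a = 8, b = 7, compute slack b - a·x for each constraint:
  C1: 51 − 51 = 0  (binding)
  C2: 61 − 61 = 0  (binding)
  C3: 50 − 39 = 11  (slack)
  C4: 50 − 43 = 7  (slack)

Optimal: a = 8, b = 7
Binding: C1, C2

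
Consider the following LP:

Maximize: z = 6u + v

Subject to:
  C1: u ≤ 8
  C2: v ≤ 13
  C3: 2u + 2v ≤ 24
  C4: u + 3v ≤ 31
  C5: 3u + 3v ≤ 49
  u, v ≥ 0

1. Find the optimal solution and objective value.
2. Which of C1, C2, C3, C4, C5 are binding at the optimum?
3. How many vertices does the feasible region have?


1. u = 8, v = 4, z = 52
2. C1, C3
3. 5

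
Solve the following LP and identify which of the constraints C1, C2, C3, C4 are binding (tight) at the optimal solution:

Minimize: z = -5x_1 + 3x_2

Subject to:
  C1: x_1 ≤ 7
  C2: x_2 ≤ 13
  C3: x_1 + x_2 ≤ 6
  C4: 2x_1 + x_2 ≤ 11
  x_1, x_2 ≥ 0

At x_1 = 5.5, x_2 = 0, compute slack b - a·x for each constraint:
  C1: 7 − 5.5 = 1.5  (slack)
  C2: 13 − 0 = 13  (slack)
  C3: 6 − 5.5 = 0.5  (slack)
  C4: 11 − 11 = 0  (binding)

Optimal: x_1 = 5.5, x_2 = 0
Binding: C4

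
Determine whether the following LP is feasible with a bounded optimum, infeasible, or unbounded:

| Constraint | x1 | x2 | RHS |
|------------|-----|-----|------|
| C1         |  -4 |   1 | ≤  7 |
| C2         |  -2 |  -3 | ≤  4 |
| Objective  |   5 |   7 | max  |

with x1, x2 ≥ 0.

Unbounded (objective can increase without bound)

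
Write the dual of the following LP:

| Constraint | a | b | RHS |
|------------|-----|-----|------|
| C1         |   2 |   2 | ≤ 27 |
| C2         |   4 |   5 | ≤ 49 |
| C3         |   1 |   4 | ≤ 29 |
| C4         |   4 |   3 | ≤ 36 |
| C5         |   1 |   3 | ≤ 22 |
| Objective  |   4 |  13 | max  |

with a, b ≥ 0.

Primal max cᵀx s.t. Ax ≤ b, x ≥ 0  →  Dual min bᵀy s.t. Aᵀy ≥ c, y ≥ 0.

Minimize: z = 27y1 + 49y2 + 29y3 + 36y4 + 22y5

Subject to:
  2y1 + 4y2 + y3 + 4y4 + y5 ≥ 4
  2y1 + 5y2 + 4y3 + 3y4 + 3y5 ≥ 13
  y1, y2, y3, y4, y5 ≥ 0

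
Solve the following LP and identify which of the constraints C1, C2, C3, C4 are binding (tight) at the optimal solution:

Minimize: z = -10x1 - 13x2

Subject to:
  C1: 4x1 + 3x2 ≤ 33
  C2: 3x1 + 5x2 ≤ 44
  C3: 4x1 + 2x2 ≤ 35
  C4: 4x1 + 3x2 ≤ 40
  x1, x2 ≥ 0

At x1 = 3, x2 = 7, compute slack b - a·x for each constraint:
  C1: 33 − 33 = 0  (binding)
  C2: 44 − 44 = 0  (binding)
  C3: 35 − 26 = 9  (slack)
  C4: 40 − 33 = 7  (slack)

Optimal: x1 = 3, x2 = 7
Binding: C1, C2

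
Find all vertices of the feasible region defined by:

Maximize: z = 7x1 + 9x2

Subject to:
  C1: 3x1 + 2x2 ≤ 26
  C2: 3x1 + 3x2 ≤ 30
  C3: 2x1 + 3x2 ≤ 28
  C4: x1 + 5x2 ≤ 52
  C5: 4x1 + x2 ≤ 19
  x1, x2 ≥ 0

(0, 0), (4.75, 0), (3, 7), (2, 8), (0, 9.333)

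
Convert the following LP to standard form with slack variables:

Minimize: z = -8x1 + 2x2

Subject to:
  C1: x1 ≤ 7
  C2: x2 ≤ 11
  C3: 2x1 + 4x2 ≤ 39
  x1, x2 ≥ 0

min z = -8x1 + 2x2

s.t.
  x1 + s1 = 7
  x2 + s2 = 11
  2x1 + 4x2 + s3 = 39
  x1, x2, s1, s2, s3 ≥ 0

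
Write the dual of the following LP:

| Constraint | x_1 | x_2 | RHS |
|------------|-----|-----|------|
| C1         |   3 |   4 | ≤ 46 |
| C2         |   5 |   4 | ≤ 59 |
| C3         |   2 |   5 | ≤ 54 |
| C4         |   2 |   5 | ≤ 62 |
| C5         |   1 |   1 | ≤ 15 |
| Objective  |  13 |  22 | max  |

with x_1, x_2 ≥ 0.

Primal max cᵀx s.t. Ax ≤ b, x ≥ 0  →  Dual min bᵀy s.t. Aᵀy ≥ c, y ≥ 0.

Minimize: z = 46y1 + 59y2 + 54y3 + 62y4 + 15y5

Subject to:
  3y1 + 5y2 + 2y3 + 2y4 + y5 ≥ 13
  4y1 + 4y2 + 5y3 + 5y4 + y5 ≥ 22
  y1, y2, y3, y4, y5 ≥ 0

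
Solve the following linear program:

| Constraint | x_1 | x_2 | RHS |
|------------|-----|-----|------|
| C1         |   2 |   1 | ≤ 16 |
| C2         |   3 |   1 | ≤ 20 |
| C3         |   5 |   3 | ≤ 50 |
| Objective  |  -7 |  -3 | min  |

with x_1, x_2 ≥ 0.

Evaluate the objective at each vertex of the feasible region:
  z(0, 0) = 0
  z(6.667, 0) = -46.67
  z(4, 8) = -52  ←
  z(0, 16) = -48
The minimum is at x_1 = 4, x_2 = 8.

x_1 = 4, x_2 = 8, z = -52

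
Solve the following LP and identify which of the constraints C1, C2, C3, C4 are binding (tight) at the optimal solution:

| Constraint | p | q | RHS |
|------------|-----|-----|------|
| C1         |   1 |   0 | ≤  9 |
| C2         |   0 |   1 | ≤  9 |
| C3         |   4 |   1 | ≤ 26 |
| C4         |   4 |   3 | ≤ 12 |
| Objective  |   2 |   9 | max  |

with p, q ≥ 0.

At p = 0, q = 4, compute slack b - a·x for each constraint:
  C1: 9 − 0 = 9  (slack)
  C2: 9 − 4 = 5  (slack)
  C3: 26 − 4 = 22  (slack)
  C4: 12 − 12 = 0  (binding)

Optimal: p = 0, q = 4
Binding: C4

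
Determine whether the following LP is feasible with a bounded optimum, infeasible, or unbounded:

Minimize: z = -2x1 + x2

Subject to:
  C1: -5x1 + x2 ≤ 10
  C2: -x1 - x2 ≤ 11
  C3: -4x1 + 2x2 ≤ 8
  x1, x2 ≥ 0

Unbounded (objective can decrease without bound)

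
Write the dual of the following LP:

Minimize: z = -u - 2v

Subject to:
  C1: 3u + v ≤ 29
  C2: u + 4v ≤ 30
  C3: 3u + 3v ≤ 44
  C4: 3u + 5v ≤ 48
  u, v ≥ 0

Primal min cᵀx s.t. Ax ≤ b, x ≥ 0  →  Dual max −bᵀy s.t. Aᵀy ≥ −c, y ≥ 0.

Maximize: z = -29y1 - 30y2 - 44y3 - 48y4

Subject to:
  3y1 + y2 + 3y3 + 3y4 ≥ 1
  y1 + 4y2 + 3y3 + 5y4 ≥ 2
  y1, y2, y3, y4 ≥ 0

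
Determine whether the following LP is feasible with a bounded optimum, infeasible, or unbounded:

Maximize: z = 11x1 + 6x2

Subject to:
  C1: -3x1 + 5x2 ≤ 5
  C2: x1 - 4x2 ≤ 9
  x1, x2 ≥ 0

Unbounded (objective can increase without bound)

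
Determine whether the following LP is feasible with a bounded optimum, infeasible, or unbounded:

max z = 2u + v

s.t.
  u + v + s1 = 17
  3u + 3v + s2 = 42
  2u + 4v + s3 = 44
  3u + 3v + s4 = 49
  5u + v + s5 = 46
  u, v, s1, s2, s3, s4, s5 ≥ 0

Feasible with a bounded optimal solution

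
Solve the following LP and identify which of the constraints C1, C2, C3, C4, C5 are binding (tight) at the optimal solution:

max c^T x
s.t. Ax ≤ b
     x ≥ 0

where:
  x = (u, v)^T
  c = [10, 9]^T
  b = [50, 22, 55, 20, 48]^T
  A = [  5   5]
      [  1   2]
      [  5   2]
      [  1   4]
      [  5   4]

At u = 8, v = 2, compute slack b - a·x for each constraint:
  C1: 50 − 50 = 0  (binding)
  C2: 22 − 12 = 10  (slack)
  C3: 55 − 44 = 11  (slack)
  C4: 20 − 16 = 4  (slack)
  C5: 48 − 48 = 0  (binding)

Optimal: u = 8, v = 2
Binding: C1, C5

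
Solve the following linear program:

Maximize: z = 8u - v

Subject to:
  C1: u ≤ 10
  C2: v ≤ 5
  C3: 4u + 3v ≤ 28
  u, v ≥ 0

Evaluate the objective at each vertex of the feasible region:
  z(0, 0) = 0
  z(7, 0) = 56  ←
  z(3.25, 5) = 21
  z(0, 5) = -5
The maximum is at u = 7, v = 0.

u = 7, v = 0, z = 56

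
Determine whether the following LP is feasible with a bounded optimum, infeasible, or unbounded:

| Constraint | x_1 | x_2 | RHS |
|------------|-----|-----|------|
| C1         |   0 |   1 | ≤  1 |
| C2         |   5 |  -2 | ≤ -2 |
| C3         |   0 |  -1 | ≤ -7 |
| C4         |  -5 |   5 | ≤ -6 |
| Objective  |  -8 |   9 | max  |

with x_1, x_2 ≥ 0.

Infeasible (no feasible solution exists)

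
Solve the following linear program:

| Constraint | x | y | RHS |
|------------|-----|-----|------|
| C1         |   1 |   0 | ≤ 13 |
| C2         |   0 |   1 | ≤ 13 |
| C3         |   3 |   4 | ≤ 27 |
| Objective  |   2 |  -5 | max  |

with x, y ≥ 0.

Evaluate the objective at each vertex of the feasible region:
  z(0, 0) = 0
  z(9, 0) = 18  ←
  z(0, 6.75) = -33.75
The maximum is at x = 9, y = 0.

x = 9, y = 0, z = 18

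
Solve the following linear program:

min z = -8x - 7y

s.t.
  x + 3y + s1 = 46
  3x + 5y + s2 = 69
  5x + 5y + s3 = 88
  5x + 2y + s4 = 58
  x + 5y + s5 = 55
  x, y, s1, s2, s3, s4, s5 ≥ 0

Evaluate the objective at each vertex of the feasible region:
  z(0, 0) = 0
  z(11.6, 0) = -92.8
  z(8, 9) = -127  ←
  z(7, 9.6) = -123.2
  z(0, 11) = -77
The minimum is at x = 8, y = 9.

x = 8, y = 9, z = -127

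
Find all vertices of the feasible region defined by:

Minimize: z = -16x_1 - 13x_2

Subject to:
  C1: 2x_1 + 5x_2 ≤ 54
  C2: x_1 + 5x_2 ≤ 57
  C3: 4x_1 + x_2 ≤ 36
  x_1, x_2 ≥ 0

(0, 0), (9, 0), (7, 8), (0, 10.8)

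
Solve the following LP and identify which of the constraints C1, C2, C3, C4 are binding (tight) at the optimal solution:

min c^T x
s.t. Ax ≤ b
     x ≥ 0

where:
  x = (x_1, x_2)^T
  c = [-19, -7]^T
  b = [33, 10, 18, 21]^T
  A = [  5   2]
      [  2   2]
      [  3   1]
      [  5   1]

At x_1 = 4, x_2 = 1, compute slack b - a·x for each constraint:
  C1: 33 − 22 = 11  (slack)
  C2: 10 − 10 = 0  (binding)
  C3: 18 − 13 = 5  (slack)
  C4: 21 − 21 = 0  (binding)

Optimal: x_1 = 4, x_2 = 1
Binding: C2, C4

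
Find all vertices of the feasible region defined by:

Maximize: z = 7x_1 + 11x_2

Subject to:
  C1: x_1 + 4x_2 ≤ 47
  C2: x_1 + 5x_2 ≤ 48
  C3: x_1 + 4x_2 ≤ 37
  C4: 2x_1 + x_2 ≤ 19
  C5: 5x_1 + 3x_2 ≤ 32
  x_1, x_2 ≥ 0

(0, 0), (6.4, 0), (1, 9), (0, 9.25)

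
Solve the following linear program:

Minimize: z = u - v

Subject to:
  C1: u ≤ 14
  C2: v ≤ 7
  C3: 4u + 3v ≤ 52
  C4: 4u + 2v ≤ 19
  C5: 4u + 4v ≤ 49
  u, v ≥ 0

Evaluate the objective at each vertex of the feasible region:
  z(0, 0) = 0
  z(4.75, 0) = 4.75
  z(1.25, 7) = -5.75
  z(0, 7) = -7  ←
The minimum is at u = 0, v = 7.

u = 0, v = 7, z = -7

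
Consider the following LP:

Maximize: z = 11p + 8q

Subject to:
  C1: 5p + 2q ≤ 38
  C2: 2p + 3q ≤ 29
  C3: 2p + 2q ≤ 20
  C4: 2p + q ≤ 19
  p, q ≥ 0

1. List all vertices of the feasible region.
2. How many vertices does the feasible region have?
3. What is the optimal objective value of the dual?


1. (0, 0), (7.6, 0), (6, 4), (1, 9), (0, 9.667)
2. 5
3. 98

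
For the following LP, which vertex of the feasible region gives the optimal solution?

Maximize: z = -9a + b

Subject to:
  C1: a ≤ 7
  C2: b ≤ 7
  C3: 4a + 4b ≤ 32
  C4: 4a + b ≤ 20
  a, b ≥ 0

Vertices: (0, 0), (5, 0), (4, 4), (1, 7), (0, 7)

Evaluate the objective at each vertex of the feasible region:
  z(0, 0) = 0
  z(5, 0) = -45
  z(4, 4) = -32
  z(1, 7) = -2
  z(0, 7) = 7  ←
The maximum is at a = 0, b = 7.

(0, 7)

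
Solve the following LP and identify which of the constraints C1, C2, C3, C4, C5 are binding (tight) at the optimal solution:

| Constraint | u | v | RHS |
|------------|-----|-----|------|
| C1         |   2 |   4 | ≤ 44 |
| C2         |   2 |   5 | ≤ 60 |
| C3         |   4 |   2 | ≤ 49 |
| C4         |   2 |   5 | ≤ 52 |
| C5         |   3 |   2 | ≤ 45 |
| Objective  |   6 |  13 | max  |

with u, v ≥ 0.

At u = 6, v = 8, compute slack b - a·x for each constraint:
  C1: 44 − 44 = 0  (binding)
  C2: 60 − 52 = 8  (slack)
  C3: 49 − 40 = 9  (slack)
  C4: 52 − 52 = 0  (binding)
  C5: 45 − 34 = 11  (slack)

Optimal: u = 6, v = 8
Binding: C1, C4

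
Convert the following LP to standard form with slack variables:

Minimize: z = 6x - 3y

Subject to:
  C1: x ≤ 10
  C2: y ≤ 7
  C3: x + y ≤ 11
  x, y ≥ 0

min z = 6x - 3y

s.t.
  x + s1 = 10
  y + s2 = 7
  x + y + s3 = 11
  x, y, s1, s2, s3 ≥ 0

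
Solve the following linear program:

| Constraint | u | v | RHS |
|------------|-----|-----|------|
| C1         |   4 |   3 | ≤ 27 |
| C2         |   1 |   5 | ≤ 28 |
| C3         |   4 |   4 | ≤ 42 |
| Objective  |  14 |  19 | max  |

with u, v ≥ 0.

Evaluate the objective at each vertex of the feasible region:
  z(0, 0) = 0
  z(6.75, 0) = 94.5
  z(3, 5) = 137  ←
  z(0, 5.6) = 106.4
The maximum is at u = 3, v = 5.

u = 3, v = 5, z = 137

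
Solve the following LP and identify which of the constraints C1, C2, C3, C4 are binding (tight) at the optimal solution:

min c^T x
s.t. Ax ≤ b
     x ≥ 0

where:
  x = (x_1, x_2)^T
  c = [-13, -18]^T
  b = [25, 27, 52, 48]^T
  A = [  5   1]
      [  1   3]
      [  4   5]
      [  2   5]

At x_1 = 3, x_2 = 8, compute slack b - a·x for each constraint:
  C1: 25 − 23 = 2  (slack)
  C2: 27 − 27 = 0  (binding)
  C3: 52 − 52 = 0  (binding)
  C4: 48 − 46 = 2  (slack)

Optimal: x_1 = 3, x_2 = 8
Binding: C2, C3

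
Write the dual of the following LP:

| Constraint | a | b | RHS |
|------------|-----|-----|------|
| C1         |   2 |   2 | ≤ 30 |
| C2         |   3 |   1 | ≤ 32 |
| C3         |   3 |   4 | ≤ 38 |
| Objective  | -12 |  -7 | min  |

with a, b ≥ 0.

Primal min cᵀx s.t. Ax ≤ b, x ≥ 0  →  Dual max −bᵀy s.t. Aᵀy ≥ −c, y ≥ 0.

Maximize: z = -30y1 - 32y2 - 38y3

Subject to:
  2y1 + 3y2 + 3y3 ≥ 12
  2y1 + y2 + 4y3 ≥ 7
  y1, y2, y3 ≥ 0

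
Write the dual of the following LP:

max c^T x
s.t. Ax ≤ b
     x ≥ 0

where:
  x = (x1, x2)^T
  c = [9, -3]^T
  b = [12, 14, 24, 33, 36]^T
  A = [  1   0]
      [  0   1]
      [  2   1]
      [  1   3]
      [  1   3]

Primal max cᵀx s.t. Ax ≤ b, x ≥ 0  →  Dual min bᵀy s.t. Aᵀy ≥ c, y ≥ 0.

Minimize: z = 12y1 + 14y2 + 24y3 + 33y4 + 36y5

Subject to:
  y1 + 2y3 + y4 + y5 ≥ 9
  y2 + y3 + 3y4 + 3y5 ≥ -3
  y1, y2, y3, y4, y5 ≥ 0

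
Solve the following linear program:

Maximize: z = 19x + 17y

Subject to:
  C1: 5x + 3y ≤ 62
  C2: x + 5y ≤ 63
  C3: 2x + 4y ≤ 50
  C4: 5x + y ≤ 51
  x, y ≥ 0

Evaluate the objective at each vertex of the feasible region:
  z(0, 0) = 0
  z(10.2, 0) = 193.8
  z(9.1, 5.5) = 266.4
  z(7, 9) = 286  ←
  z(0, 12.5) = 212.5
The maximum is at x = 7, y = 9.

x = 7, y = 9, z = 286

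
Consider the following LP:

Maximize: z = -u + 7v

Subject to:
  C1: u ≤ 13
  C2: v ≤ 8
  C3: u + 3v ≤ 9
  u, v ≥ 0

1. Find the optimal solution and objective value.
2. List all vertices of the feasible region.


1. u = 0, v = 3, z = 21
2. (0, 0), (9, 0), (0, 3)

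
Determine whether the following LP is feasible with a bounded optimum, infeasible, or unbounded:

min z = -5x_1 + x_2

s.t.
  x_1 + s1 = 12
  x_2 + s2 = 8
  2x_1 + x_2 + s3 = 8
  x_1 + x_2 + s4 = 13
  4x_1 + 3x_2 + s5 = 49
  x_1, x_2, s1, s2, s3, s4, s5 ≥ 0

Feasible with a bounded optimal solution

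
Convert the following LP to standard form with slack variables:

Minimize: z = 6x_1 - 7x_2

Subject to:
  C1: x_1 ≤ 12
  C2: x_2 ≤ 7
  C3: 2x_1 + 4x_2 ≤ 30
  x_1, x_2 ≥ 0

min z = 6x_1 - 7x_2

s.t.
  x_1 + s1 = 12
  x_2 + s2 = 7
  2x_1 + 4x_2 + s3 = 30
  x_1, x_2, s1, s2, s3 ≥ 0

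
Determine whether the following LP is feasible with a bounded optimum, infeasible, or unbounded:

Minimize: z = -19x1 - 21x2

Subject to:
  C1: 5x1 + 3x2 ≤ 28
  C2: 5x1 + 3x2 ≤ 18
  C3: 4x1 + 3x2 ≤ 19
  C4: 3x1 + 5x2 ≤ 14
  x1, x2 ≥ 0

Feasible with a bounded optimal solution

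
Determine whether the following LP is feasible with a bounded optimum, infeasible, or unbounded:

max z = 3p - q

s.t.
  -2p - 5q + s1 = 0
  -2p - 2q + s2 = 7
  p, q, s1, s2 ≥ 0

Unbounded (objective can increase without bound)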